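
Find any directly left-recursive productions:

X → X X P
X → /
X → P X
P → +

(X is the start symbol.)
Direct left recursion occurs when N → N α for some non-terminal N (the right-hand side begins with the left-hand side itself).

X → X X P: LEFT RECURSIVE (starts with X)
X → /: starts with '/'
X → P X: starts with P
P → +: starts with '+'

The grammar has direct left recursion on: X.

Answer: Yes, X is left-recursive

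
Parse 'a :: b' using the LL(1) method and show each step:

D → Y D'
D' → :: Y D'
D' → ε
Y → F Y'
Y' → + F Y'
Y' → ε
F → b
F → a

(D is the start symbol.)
LL(1) parsing maintains a stack (initially the start symbol over $) and the input. At each step: if the stack top is a terminal, match it against the current input token; if it is a non-terminal N, replace it with the RHS of M[N, lookahead] (the unique production whose predict set contains the lookahead).

Stack is shown with the top on the left.

Stack      Input     Action
---------------------------
D $        a :: b $  output D → Y D'
Y D' $     a :: b $  output Y → F Y'
F Y' D' $  a :: b $  output F → a
a Y' D' $  a :: b $  match 'a'
Y' D' $    :: b $    output Y' → ε
D' $       :: b $    output D' → :: Y D'
:: Y D' $  :: b $    match '::'
Y D' $     b $       output Y → F Y'
F Y' D' $  b $       output F → b
b Y' D' $  b $       match 'b'
Y' D' $    $         output Y' → ε
D' $       $         output D' → ε
$          $         accept

The string is accepted.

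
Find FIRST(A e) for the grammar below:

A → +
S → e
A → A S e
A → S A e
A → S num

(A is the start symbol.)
FIRST sets of the non-terminals involved (from the grammar, by fixed-point iteration):
  FIRST(A) = { '+', 'e' }

To compute FIRST(A e), process the symbols left to right:
Symbol A is a non-terminal. Add FIRST(A) \ {ε} = { '+', 'e' }
A is not nullable (ε ∉ FIRST(A)), so stop here.
FIRST(A e) = { '+', 'e' }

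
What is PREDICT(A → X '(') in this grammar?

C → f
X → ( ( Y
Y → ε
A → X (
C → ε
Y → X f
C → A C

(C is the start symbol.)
{ '(' }

PREDICT(A → X '(') = (FIRST(RHS) \ {ε}) ∪ (FOLLOW(A) if ε ∈ FIRST(RHS), i.e. RHS ⇒* ε)
FIRST(X) = { '(' }
FIRST(X '(') = { '(' }
ε ∉ FIRST(X '('), so FOLLOW(A) is not added.
PREDICT(A → X '(') = { '(' }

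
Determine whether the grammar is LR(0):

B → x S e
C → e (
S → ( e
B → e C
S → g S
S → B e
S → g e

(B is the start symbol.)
A grammar is LR(0) if no state in the canonical LR(0) collection has:
  - both a shift item (dot before a terminal) and a complete item (shift-reduce conflict), or
  - two or more complete items (reduce-reduce conflict; the accept item [B' → B .] counts as a complete item here).

Augment with B' → B and build the canonical LR(0) collection (I0 = CLOSURE({[B' → . B]}), then GOTO on every symbol after a dot until no new states appear). It has 16 states:
  I0: { [B → . e C], [B → . x S e], [B' → . B] }  — shift
  I1: { [B' → B .] }  — accept
  I2: { [B → e . C], [C → . e (] }  — shift
  I3: { [B → . e C], [B → . x S e], [B → x . S e], [S → . ( e], [S → . B e], [S → . g S], [S → . g e] }  — shift
  I4: { [S → ( . e] }  — shift
  I5: { [S → B . e] }  — shift
  I6: { [B → x S . e] }  — shift
  I7: { [B → . e C], [B → . x S e], [S → . ( e], [S → . B e], [S → . g S], [S → . g e], [S → g . S], [S → g . e] }  — shift
  I8: { [S → g S .] }  — reduce
  I9: { [B → e . C], [C → . e (], [S → g e .] }  — shift, reduce
  I10: { [B → e C .] }  — reduce
  I11: { [C → e . (] }  — shift
  I12: { [C → e ( .] }  — reduce
  I13: { [B → x S e .] }  — reduce
  I14: { [S → B e .] }  — reduce
  I15: { [S → ( e .] }  — reduce

Conflict in state I9:
  Shift-reduce conflict between [S → g e .] and [C → . e (]
So the grammar is NOT LR(0).

Answer: No. Shift-reduce conflict between [S → g e .] and [C → . e (]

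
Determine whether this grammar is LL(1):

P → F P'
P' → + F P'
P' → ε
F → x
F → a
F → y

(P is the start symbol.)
Yes, the grammar is LL(1).

A grammar is LL(1) if for each non-terminal N with multiple productions, the predict sets of those productions are pairwise disjoint, where PREDICT(N → α) = (FIRST(α) \ {ε}) ∪ (FOLLOW(N) if α ⇒* ε).

Relevant sets:
  FOLLOW(P') = { $ }

For P':
  PREDICT(P' → '+' F P') = { '+' }
  PREDICT(P' → ε) = { $ }
For F:
  PREDICT(F → x) = { 'x' }
  PREDICT(F → a) = { 'a' }
  PREDICT(F → y) = { 'y' }
P has a single production, so nothing to check there.

All predict sets are disjoint. The grammar IS LL(1).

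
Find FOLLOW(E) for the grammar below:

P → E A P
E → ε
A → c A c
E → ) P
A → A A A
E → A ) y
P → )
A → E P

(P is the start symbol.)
To compute FOLLOW(E), find every occurrence of E on a right-hand side N → α E β: add FIRST(β) \ {ε}, and if β is empty or nullable also add FOLLOW(N). Iterate to a fixed point.

In P → E A P: E is followed by A P, add FIRST(A P) \ {ε} = { ')', 'c' }
In A → E P: E is followed by P, add FIRST(P) \ {ε} = { ')', 'c' }

Taking the union: FOLLOW(E) = { ')', 'c' }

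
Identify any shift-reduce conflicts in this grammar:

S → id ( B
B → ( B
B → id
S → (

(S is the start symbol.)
No shift-reduce conflicts

A shift-reduce conflict occurs when an LR(0) state has both:
  - a complete (reduce) item [A → α .] (dot at the end), and
  - a shift item [B → β . c γ] (dot before a terminal).

Augment with S' → S and build the canonical LR(0) collection (I0 = CLOSURE({[S' → . S]}), then GOTO on every symbol after a dot until no new states appear). It has 9 states:
  I0: { [S → . (], [S → . id ( B], [S' → . S] }  — shift
  I1: { [S → ( .] }  — reduce
  I2: { [S' → S .] }  — accept
  I3: { [S → id . ( B] }  — shift
  I4: { [B → . ( B], [B → . id], [S → id ( . B] }  — shift
  I5: { [B → ( . B], [B → . ( B], [B → . id] }  — shift
  I6: { [S → id ( B .] }  — reduce
  I7: { [B → id .] }  — reduce
  I8: { [B → ( B .] }  — reduce

No state contains both a complete item and a shift item.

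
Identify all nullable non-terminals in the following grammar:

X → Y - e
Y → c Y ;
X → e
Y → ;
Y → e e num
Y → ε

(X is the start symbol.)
{ 'Y' }

A non-terminal is nullable if it can derive ε (the empty string): either it has an ε-production, or it has a production whose right-hand side consists entirely of nullable non-terminals.

ε-productions: Y → ε
So Y is immediately nullable.
No further non-terminal can be added: every production for the remaining non-terminals contains a terminal or a non-nullable non-terminal.
Nullable = { 'Y' }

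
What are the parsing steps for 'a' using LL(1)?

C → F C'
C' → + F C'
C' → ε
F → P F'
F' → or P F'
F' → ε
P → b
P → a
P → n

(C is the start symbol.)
LL(1) parsing maintains a stack (initially the start symbol over $) and the input. At each step: if the stack top is a terminal, match it against the current input token; if it is a non-terminal N, replace it with the RHS of M[N, lookahead] (the unique production whose predict set contains the lookahead).

Stack is shown with the top on the left.

Stack      Input  Action
------------------------
C $        a $    output C → F C'
F C' $     a $    output F → P F'
P F' C' $  a $    output P → a
a F' C' $  a $    match 'a'
F' C' $    $      output F' → ε
C' $       $      output C' → ε
$          $      accept

The string is accepted.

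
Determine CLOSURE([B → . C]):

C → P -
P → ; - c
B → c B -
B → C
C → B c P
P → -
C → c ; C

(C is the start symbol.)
{ [B → . C], [B → . c B -], [C → . B c P], [C → . P -], [C → . c ; C], [P → . -], [P → . ; - c] }

To compute CLOSURE, for each item [A → α.Bβ] where B is a non-terminal, add [B → .γ] for all productions B → γ; repeat for the newly added items until nothing changes.

Start with: [B → . C]
  [B → . C] has the dot before C: add [C → . P -], [C → . B c P], [C → . c ; C]
  [C → . P -] has the dot before P: add [P → . ; - c], [P → . -]
  [C → . B c P] has the dot before B: add [B → . c B -]
No further items can be added.

CLOSURE = { [B → . C], [B → . c B -], [C → . B c P], [C → . P -], [C → . c ; C], [P → . -], [P → . ; - c] }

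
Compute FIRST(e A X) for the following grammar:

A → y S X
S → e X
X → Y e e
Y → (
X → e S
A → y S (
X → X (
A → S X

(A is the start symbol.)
To compute FIRST(e A X), process the symbols left to right:
Symbol e is a terminal. Add 'e' and stop.
FIRST(e A X) = { 'e' }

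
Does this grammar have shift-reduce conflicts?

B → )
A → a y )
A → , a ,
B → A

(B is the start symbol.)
Augment with B' → B and build the canonical LR(0) collection (I0 = CLOSURE({[B' → . B]}), then GOTO on every symbol after a dot until no new states appear). It has 10 states:
  I0: { [A → . , a ,], [A → . a y )], [B → . )], [B → . A], [B' → . B] }  — shift
  I1: { [B → ) .] }  — reduce
  I2: { [A → , . a ,] }  — shift
  I3: { [B → A .] }  — reduce
  I4: { [B' → B .] }  — accept
  I5: { [A → a . y )] }  — shift
  I6: { [A → a y . )] }  — shift
  I7: { [A → a y ) .] }  — reduce
  I8: { [A → , a . ,] }  — shift
  I9: { [A → , a , .] }  — reduce

No state contains both a complete item and a shift item.

Answer: No shift-reduce conflicts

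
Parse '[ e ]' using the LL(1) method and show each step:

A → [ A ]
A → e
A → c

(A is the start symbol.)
LL(1) parsing maintains a stack (initially the start symbol over $) and the input. At each step: if the stack top is a terminal, match it against the current input token; if it is a non-terminal N, replace it with the RHS of M[N, lookahead] (the unique production whose predict set contains the lookahead).

Stack is shown with the top on the left.

Stack    Input    Action
------------------------
A $      [ e ] $  output A → [ A ]
[ A ] $  [ e ] $  match '['
A ] $    e ] $    output A → e
e ] $    e ] $    match 'e'
] $      ] $      match ']'
$        $        accept

The string is accepted.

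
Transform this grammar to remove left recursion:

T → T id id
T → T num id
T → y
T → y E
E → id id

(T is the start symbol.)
T is directly left-recursive. The standard transformation for
  A → A α₁ | ... | A α_m | β₁ | ... | β_n
is
  A  → β₁ A' | ... | β_n A'
  A' → α₁ A' | ... | α_m A' | ε

T → y becomes T → y T'
T → y E becomes T → y E T'
T → T id id becomes T' → id id T'
T → T num id becomes T' → num id T'
Add T' → ε

Productions for other non-terminals are unchanged:
  E → id id

Resulting grammar:
T → y T'
T → y E T'
T' → id id T'
T' → num id T'
T' → ε
E → id id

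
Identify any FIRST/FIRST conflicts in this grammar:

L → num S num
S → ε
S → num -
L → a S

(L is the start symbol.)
A FIRST/FIRST conflict occurs when two productions N → α and N → β for the same non-terminal have FIRST(α) ∩ FIRST(β) ≠ ∅ (with ε ∈ FIRST of a nullable right-hand side, so two nullable alternatives also conflict).

Productions for L:
  L → num S num: FIRST = { 'num' }
  L → a S: FIRST = { 'a' }
Productions for S:
  S → ε: FIRST = { ε }
  S → num -: FIRST = { 'num' }

All alternatives of each non-terminal have pairwise disjoint FIRST sets.

Answer: No FIRST/FIRST conflicts.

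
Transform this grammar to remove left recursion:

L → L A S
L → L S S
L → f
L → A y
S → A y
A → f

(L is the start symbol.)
L → f L'
L → A y L'
L' → A S L'
L' → S S L'
L' → ε
S → A y
A → f

L is directly left-recursive. The standard transformation for
  A → A α₁ | ... | A α_m | β₁ | ... | β_n
is
  A  → β₁ A' | ... | β_n A'
  A' → α₁ A' | ... | α_m A' | ε

L → f becomes L → f L'
L → A y becomes L → A y L'
L → L A S becomes L' → A S L'
L → L S S becomes L' → S S L'
Add L' → ε

Productions for other non-terminals are unchanged:
  S → A y
  A → f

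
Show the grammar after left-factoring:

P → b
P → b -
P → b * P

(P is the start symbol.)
P → b P'
P' → ε
P' → -
P' → * P

Left-factoring transforms A → αβ₁ | αβ₂ into A → αA' and A' → β₁ | β₂
(α is the longest common prefix among the alternatives). Repeat until
no nonterminal has two alternatives with a common prefix.

Round 1: P has alternatives sharing prefix 'b'. Introduce P': P → b P'
  Add: P' → ε
  Add: P' → -
  Add: P' → * P

No remaining common prefixes — done.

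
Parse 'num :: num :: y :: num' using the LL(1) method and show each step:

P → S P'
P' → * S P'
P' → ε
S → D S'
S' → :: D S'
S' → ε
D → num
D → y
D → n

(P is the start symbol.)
Stack is shown with the top on the left.

Stack         Input                     Action
----------------------------------------------
P $           num :: num :: y :: num $  output P → S P'
S P' $        num :: num :: y :: num $  output S → D S'
D S' P' $     num :: num :: y :: num $  output D → num
num S' P' $   num :: num :: y :: num $  match 'num'
S' P' $       :: num :: y :: num $      output S' → :: D S'
:: D S' P' $  :: num :: y :: num $      match '::'
D S' P' $     num :: y :: num $         output D → num
num S' P' $   num :: y :: num $         match 'num'
S' P' $       :: y :: num $             output S' → :: D S'
:: D S' P' $  :: y :: num $             match '::'
D S' P' $     y :: num $                output D → y
y S' P' $     y :: num $                match 'y'
S' P' $       :: num $                  output S' → :: D S'
:: D S' P' $  :: num $                  match '::'
D S' P' $     num $                     output D → num
num S' P' $   num $                     match 'num'
S' P' $       $                         output S' → ε
P' $          $                         output P' → ε
$             $                         accept

The string is accepted.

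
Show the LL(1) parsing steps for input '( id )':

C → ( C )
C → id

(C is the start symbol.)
Stack is shown with the top on the left.

Stack    Input     Action
-------------------------
C $      ( id ) $  output C → ( C )
( C ) $  ( id ) $  match '('
C ) $    id ) $    output C → id
id ) $   id ) $    match 'id'
) $      ) $       match ')'
$        $         accept

The string is accepted.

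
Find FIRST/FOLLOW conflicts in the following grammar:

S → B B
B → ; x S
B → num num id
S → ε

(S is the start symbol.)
Yes. S → B B with FOLLOW(S) on { ';', 'num' }

A FIRST/FOLLOW conflict occurs when a non-terminal N has a nullable alternative N → β (β ⇒* ε) and another alternative N → α with FIRST(α) ∩ FOLLOW(N) ≠ ∅: on such a lookahead the parser cannot decide between expanding α and letting N vanish via β.

Nullable non-terminals: S.
FIRST sets used below: FIRST(B) = { ';', 'num' }

S: nullable alternative(s) S → ε; FOLLOW(S) = { $, ';', 'num' }
  S → B B: FIRST \ {ε} = { ';', 'num' } — overlaps FOLLOW(S) on { ';', 'num' }: CONFLICT
  S → ε: FIRST \ {ε} = { } — this is the only nullable alternative, skip

B has no nullable alternative, so no FIRST/FOLLOW check is needed there.

So the grammar has 1 FIRST/FOLLOW conflict (marked CONFLICT above).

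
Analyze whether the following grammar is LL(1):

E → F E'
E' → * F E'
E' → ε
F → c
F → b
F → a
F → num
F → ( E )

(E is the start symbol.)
Relevant sets:
  FOLLOW(E') = { $, ')' }

For E':
  PREDICT(E' → '*' F E') = { '*' }
  PREDICT(E' → ε) = { $, ')' }
For F:
  PREDICT(F → c) = { 'c' }
  PREDICT(F → b) = { 'b' }
  PREDICT(F → a) = { 'a' }
  PREDICT(F → num) = { 'num' }
  PREDICT(F → '(' E ')') = { '(' }
E has a single production, so nothing to check there.

All predict sets are disjoint. The grammar IS LL(1).

Answer: Yes, the grammar is LL(1).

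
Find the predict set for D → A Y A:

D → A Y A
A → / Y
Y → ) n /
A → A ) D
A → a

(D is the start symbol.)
{ '/', 'a' }

PREDICT(D → A Y A) = (FIRST(RHS) \ {ε}) ∪ (FOLLOW(D) if ε ∈ FIRST(RHS), i.e. RHS ⇒* ε)
FIRST(A) = { '/', 'a' }
FIRST(A Y A) = { '/', 'a' }
ε ∉ FIRST(A Y A), so FOLLOW(D) is not added.
PREDICT(D → A Y A) = { '/', 'a' }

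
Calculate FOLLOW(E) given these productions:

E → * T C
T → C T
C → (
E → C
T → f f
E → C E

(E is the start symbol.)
{ $ }

E is the start symbol, so $ ∈ FOLLOW(E).
In E → C E: E is at the end; this adds FOLLOW(E) to itself — nothing new

Taking the union: FOLLOW(E) = { $ }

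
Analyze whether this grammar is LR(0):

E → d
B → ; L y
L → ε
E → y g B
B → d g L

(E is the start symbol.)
Augment with E' → E and build the canonical LR(0) collection (I0 = CLOSURE({[E' → . E]}), then GOTO on every symbol after a dot until no new states appear). It has 12 states:
  I0: { [E → . d], [E → . y g B], [E' → . E] }  — shift
  I1: { [E' → E .] }  — accept
  I2: { [E → d .] }  — reduce
  I3: { [E → y . g B] }  — shift
  I4: { [B → . ; L y], [B → . d g L], [E → y g . B] }  — shift
  I5: { [B → ; . L y], [L → .] }  — reduce
  I6: { [E → y g B .] }  — reduce
  I7: { [B → d . g L] }  — shift
  I8: { [B → d g . L], [L → .] }  — reduce
  I9: { [B → d g L .] }  — reduce
  I10: { [B → ; L . y] }  — shift
  I11: { [B → ; L y .] }  — reduce

Every state is either a pure shift/goto state or contains exactly one complete item and nothing to shift — no conflicts. The grammar is LR(0).

Answer: Yes, the grammar is LR(0)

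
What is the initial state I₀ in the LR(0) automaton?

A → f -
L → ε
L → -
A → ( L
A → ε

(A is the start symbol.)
First, augment the grammar with A' → A
I₀ = CLOSURE({ [A' → . A] }):
  [A' → . A] has the dot before A: add [A → . f -], [A → . ( L], [A → .]
No further items can be added.

I₀ = { [A → . ( L], [A → . f -], [A → .], [A' → . A] }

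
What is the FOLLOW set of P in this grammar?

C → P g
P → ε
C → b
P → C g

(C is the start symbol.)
To compute FOLLOW(P), find every occurrence of P on a right-hand side N → α P β: add FIRST(β) \ {ε}, and if β is empty or nullable also add FOLLOW(N). Iterate to a fixed point.

In C → P g: P is followed by g, add FIRST(g) \ {ε} = { 'g' }

Taking the union: FOLLOW(P) = { 'g' }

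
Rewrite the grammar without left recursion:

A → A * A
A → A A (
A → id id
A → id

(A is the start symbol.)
A → id id A'
A → id A'
A' → * A A'
A' → A ( A'
A' → ε

A is directly left-recursive. The standard transformation for
  A → A α₁ | ... | A α_m | β₁ | ... | β_n
is
  A  → β₁ A' | ... | β_n A'
  A' → α₁ A' | ... | α_m A' | ε

A → id id becomes A → id id A'
A → id becomes A → id A'
A → A * A becomes A' → * A A'
A → A A ( becomes A' → A ( A'
Add A' → ε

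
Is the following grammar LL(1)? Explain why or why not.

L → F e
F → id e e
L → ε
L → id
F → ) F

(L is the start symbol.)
A grammar is LL(1) if for each non-terminal N with multiple productions, the predict sets of those productions are pairwise disjoint, where PREDICT(N → α) = (FIRST(α) \ {ε}) ∪ (FOLLOW(N) if α ⇒* ε).

Relevant sets:
  FIRST(F) = { ')', 'id' }
  FOLLOW(L) = { $ }

For L:
  PREDICT(L → F e) = { ')', 'id' }
  PREDICT(L → ε) = { $ }
  PREDICT(L → id) = { 'id' }
For F:
  PREDICT(F → id e e) = { 'id' }
  PREDICT(F → ')' F) = { ')' }

Conflict found: Predict set conflict for L: { 'id' }
The grammar is NOT LL(1).

Answer: No. Predict set conflict for L: { 'id' }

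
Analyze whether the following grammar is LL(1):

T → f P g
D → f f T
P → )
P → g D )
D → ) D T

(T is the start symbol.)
For D:
  PREDICT(D → f f T) = { 'f' }
  PREDICT(D → ')' D T) = { ')' }
For P:
  PREDICT(P → ')') = { ')' }
  PREDICT(P → g D ')') = { 'g' }
T has a single production, so nothing to check there.

All predict sets are disjoint. The grammar IS LL(1).

Answer: Yes, the grammar is LL(1).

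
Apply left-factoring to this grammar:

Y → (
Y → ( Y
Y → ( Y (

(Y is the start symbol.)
Left-factoring transforms A → αβ₁ | αβ₂ into A → αA' and A' → β₁ | β₂
(α is the longest common prefix among the alternatives). Repeat until
no nonterminal has two alternatives with a common prefix.

Round 1: Y has alternatives sharing prefix '('. Introduce Y': Y → ( Y'
  Add: Y' → ε
  Add: Y' → Y
  Add: Y' → Y (

Round 2: Y' has alternatives sharing prefix 'Y'. Introduce Y'': Y' → Y Y''
  Add: Y'' → ε
  Add: Y'' → (

No remaining common prefixes — done.

Resulting grammar:
Y → ( Y'
Y' → ε
Y' → Y Y''
Y'' → ε
Y'' → (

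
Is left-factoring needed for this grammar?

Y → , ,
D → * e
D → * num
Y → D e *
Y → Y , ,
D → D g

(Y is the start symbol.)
Yes, D has productions with common prefix '*'

Left-factoring is needed when two productions for the same non-terminal
share a common prefix on the right-hand side.

Productions for Y:
  Y → , ,
  Y → D e *
  Y → Y , ,
Productions for D:
  D → * e
  D → * num
  D → D g

Found common prefix '*' in productions for D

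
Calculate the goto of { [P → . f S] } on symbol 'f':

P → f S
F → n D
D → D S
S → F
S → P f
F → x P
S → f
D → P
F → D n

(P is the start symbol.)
{ [D → . D S], [D → . P], [F → . D n], [F → . n D], [F → . x P], [P → . f S], [P → f . S], [S → . F], [S → . P f], [S → . f] }

GOTO(I, 'f') = CLOSURE({ [A → αX.β] : [A → α.Xβ] ∈ I, X = 'f' })

Items with dot before 'f', with the dot advanced:
  [P → . f S] → [P → f . S]
Closure of the advanced items:
  [P → f . S] has the dot before S: add [S → . F], [S → . P f], [S → . f]
  [S → . F] has the dot before F: add [F → . n D], [F → . x P], [F → . D n]
  [S → . P f] has the dot before P: add [P → . f S]
  [F → . D n] has the dot before D: add [D → . D S], [D → . P]

GOTO = { [D → . D S], [D → . P], [F → . D n], [F → . n D], [F → . x P], [P → . f S], [P → f . S], [S → . F], [S → . P f], [S → . f] }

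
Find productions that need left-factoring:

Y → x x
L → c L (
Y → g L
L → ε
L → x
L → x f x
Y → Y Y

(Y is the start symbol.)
Yes, L has productions with common prefix 'x'

Left-factoring is needed when two productions for the same non-terminal
share a common prefix on the right-hand side.

Productions for Y:
  Y → x x
  Y → g L
  Y → Y Y
Productions for L:
  L → c L (
  L → ε
  L → x
  L → x f x

Found common prefix 'x' in productions for L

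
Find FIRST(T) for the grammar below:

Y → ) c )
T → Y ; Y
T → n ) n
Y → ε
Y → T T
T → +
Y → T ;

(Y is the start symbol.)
{ ')', '+', ';', 'n' }

To compute FIRST(T), examine every production with T on the left-hand side, reading each right-hand side left to right until a non-nullable symbol is reached.

FIRST sets of the other non-terminals involved (by the same procedure, iterated to a fixed point):
  FIRST(Y) = { ')', '+', ';', 'n', ε }

From T → Y ; Y:
  - Y is a non-terminal: add FIRST(Y) \ {ε} = { ')', '+', ';', 'n' }
    Y is nullable, so continue to the next symbol
  - ';' is a terminal: add ';' and stop
From T → n ) n:
  - n is a terminal: add 'n' and stop
From T → +:
  - '+' is a terminal: add '+' and stop

Collecting: FIRST(T) = { ')', '+', ';', 'n' }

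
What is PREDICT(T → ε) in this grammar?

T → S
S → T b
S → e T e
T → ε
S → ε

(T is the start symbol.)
{ $, 'b', 'e' }

PREDICT(T → ε) = (FIRST(RHS) \ {ε}) ∪ (FOLLOW(T) if ε ∈ FIRST(RHS), i.e. RHS ⇒* ε)
The right-hand side is ε (FIRST(ε) = { ε }), so the predict set is FOLLOW(T) = { $, 'b', 'e' }
PREDICT(T → ε) = { $, 'b', 'e' }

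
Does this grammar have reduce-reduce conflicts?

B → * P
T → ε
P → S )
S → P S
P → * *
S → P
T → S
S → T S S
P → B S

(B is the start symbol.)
Yes — I5: [B → * P .] vs [S → P .]; I8: [S → P .] vs [T → .]; I9: [T → .] vs [T → S .]; I11: [S → T S S .] vs [T → S .]; I12: [S → P S .] vs [T → S .]; I13: [P → B S .] vs [T → S .]; I14: [P → * * .] vs [T → .]

A reduce-reduce conflict occurs when an LR(0) state has two complete items [A → α .] and [B → β .] — both call for a reduction, and with no lookahead the parser cannot choose between them.

Augment with B' → B and build the canonical LR(0) collection (I0 = CLOSURE({[B' → . B]}), then GOTO on every symbol after a dot until no new states appear). It has 15 states:
  I0: { [B → . * P], [B' → . B] }  — shift
  I1: { [B → * . P], [B → . * P], [P → . * *], [P → . B S], [P → . S )], [S → . P S], [S → . P], [S → . T S S], [T → . S], [T → .] }  — shift, reduce
  I2: { [B' → B .] }  — accept
  I3: { [B → * . P], [B → . * P], [P → * . *], [P → . * *], [P → . B S], [P → . S )], [S → . P S], [S → . P], [S → . T S S], [T → . S], [T → .] }  — shift, reduce
  I4: { [B → . * P], [P → . * *], [P → . B S], [P → . S )], [P → B . S], [S → . P S], [S → . P], [S → . T S S], [T → . S], [T → .] }  — shift, reduce
  I5: { [B → * P .], [B → . * P], [P → . * *], [P → . B S], [P → . S )], [S → . P S], [S → . P], [S → . T S S], [S → P . S], [S → P .], [T → . S], [T → .] }  — shift, 3 reduces
  I6: { [P → S . )], [T → S .] }  — shift, reduce
  I7: { [B → . * P], [P → . * *], [P → . B S], [P → . S )], [S → . P S], [S → . P], [S → . T S S], [S → T . S S], [T → . S], [T → .] }  — shift, reduce
  I8: { [B → . * P], [P → . * *], [P → . B S], [P → . S )], [S → . P S], [S → . P], [S → . T S S], [S → P . S], [S → P .], [T → . S], [T → .] }  — shift, 2 reduces
  I9: { [B → . * P], [P → . * *], [P → . B S], [P → . S )], [P → S . )], [S → . P S], [S → . P], [S → . T S S], [S → T S . S], [T → . S], [T → .], [T → S .] }  — shift, 2 reduces
  I10: { [P → S ) .] }  — reduce
  I11: { [P → S . )], [S → T S S .], [T → S .] }  — shift, 2 reduces
  I12: { [P → S . )], [S → P S .], [T → S .] }  — shift, 2 reduces
  I13: { [P → B S .], [P → S . )], [T → S .] }  — shift, 2 reduces
  I14: { [B → * . P], [B → . * P], [P → * * .], [P → * . *], [P → . * *], [P → . B S], [P → . S )], [S → . P S], [S → . P], [S → . T S S], [T → . S], [T → .] }  — shift, 2 reduces

I5 contains complete items [B → * P .], [S → P .], [T → .] — reduce-reduce conflict.
I8 contains complete items [S → P .], [T → .] — reduce-reduce conflict.
I9 contains complete items [T → .], [T → S .] — reduce-reduce conflict.
I11 contains complete items [S → T S S .], [T → S .] — reduce-reduce conflict.
I12 contains complete items [S → P S .], [T → S .] — reduce-reduce conflict.
I13 contains complete items [P → B S .], [T → S .] — reduce-reduce conflict.
I14 contains complete items [P → * * .], [T → .] — reduce-reduce conflict.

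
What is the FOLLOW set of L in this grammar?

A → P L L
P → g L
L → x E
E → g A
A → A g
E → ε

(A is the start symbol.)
{ $, 'g', 'x' }

To compute FOLLOW(L), find every occurrence of L on a right-hand side N → α L β: add FIRST(β) \ {ε}, and if β is empty or nullable also add FOLLOW(N). Iterate to a fixed point.

In A → P L L: L is followed by L, add FIRST(L) \ {ε} = { 'x' }
In A → P L L: L is at the end, add FOLLOW(A)
In P → g L: L is at the end, add FOLLOW(P)

The FOLLOW sets referred to above (computed the same way, to a fixed point):
  FOLLOW(A) = { $, 'g', 'x' }
  FOLLOW(P) = { 'x' }

Taking the union: FOLLOW(L) = { $, 'g', 'x' }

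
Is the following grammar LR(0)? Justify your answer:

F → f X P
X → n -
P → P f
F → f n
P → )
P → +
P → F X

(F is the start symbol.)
Augment with F' → F and build the canonical LR(0) collection (I0 = CLOSURE({[F' → . F]}), then GOTO on every symbol after a dot until no new states appear). It has 13 states:
  I0: { [F → . f X P], [F → . f n], [F' → . F] }  — shift
  I1: { [F' → F .] }  — accept
  I2: { [F → f . X P], [F → f . n], [X → . n -] }  — shift
  I3: { [F → . f X P], [F → . f n], [F → f X . P], [P → . )], [P → . +], [P → . F X], [P → . P f] }  — shift
  I4: { [F → f n .], [X → n . -] }  — shift, reduce
  I5: { [X → n - .] }  — reduce
  I6: { [P → ) .] }  — reduce
  I7: { [P → + .] }  — reduce
  I8: { [P → F . X], [X → . n -] }  — shift
  I9: { [F → f X P .], [P → P . f] }  — shift, reduce
  I10: { [P → P f .] }  — reduce
  I11: { [P → F X .] }  — reduce
  I12: { [X → n . -] }  — shift

Conflict in state I4:
  Shift-reduce conflict between [F → f n .] and [X → n . -]
So the grammar is NOT LR(0).

Answer: No. Shift-reduce conflict between [F → f n .] and [X → n . -]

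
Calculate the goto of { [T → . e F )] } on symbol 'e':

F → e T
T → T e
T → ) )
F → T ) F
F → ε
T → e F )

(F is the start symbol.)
{ [F → . T ) F], [F → . e T], [F → .], [T → . ) )], [T → . T e], [T → . e F )], [T → e . F )] }

GOTO(I, 'e') = CLOSURE({ [A → αX.β] : [A → α.Xβ] ∈ I, X = 'e' })

Items with dot before 'e', with the dot advanced:
  [T → . e F )] → [T → e . F )]
Closure of the advanced items:
  [T → e . F )] has the dot before F: add [F → . e T], [F → . T ) F], [F → .]
  [F → . T ) F] has the dot before T: add [T → . T e], [T → . ) )], [T → . e F )]

GOTO = { [F → . T ) F], [F → . e T], [F → .], [T → . ) )], [T → . T e], [T → . e F )], [T → e . F )] }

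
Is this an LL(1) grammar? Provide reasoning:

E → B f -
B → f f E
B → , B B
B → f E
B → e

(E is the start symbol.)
For B:
  PREDICT(B → f f E) = { 'f' }
  PREDICT(B → ',' B B) = { ',' }
  PREDICT(B → f E) = { 'f' }
  PREDICT(B → e) = { 'e' }
E has a single production, so nothing to check there.

Conflict found: Predict set conflict for B: { 'f' }
The grammar is NOT LL(1).

Answer: No. Predict set conflict for B: { 'f' }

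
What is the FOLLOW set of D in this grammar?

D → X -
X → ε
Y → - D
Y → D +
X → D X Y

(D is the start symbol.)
{ $, '+', '-' }

To compute FOLLOW(D), find every occurrence of D on a right-hand side N → α D β: add FIRST(β) \ {ε}, and if β is empty or nullable also add FOLLOW(N). Iterate to a fixed point.

D is the start symbol, so $ ∈ FOLLOW(D).
In Y → - D: D is at the end, add FOLLOW(Y)
In Y → D +: D is followed by '+', add FIRST('+') \ {ε} = { '+' }
In X → D X Y: D is followed by X Y, add FIRST(X Y) \ {ε} = { '-' }

The FOLLOW sets referred to above (computed the same way, to a fixed point):
  FOLLOW(Y) = { '-' }

Taking the union: FOLLOW(D) = { $, '+', '-' }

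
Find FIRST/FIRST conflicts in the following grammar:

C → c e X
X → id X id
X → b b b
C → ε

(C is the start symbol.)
A FIRST/FIRST conflict occurs when two productions N → α and N → β for the same non-terminal have FIRST(α) ∩ FIRST(β) ≠ ∅ (with ε ∈ FIRST of a nullable right-hand side, so two nullable alternatives also conflict).

Productions for C:
  C → c e X: FIRST = { 'c' }
  C → ε: FIRST = { ε }
Productions for X:
  X → id X id: FIRST = { 'id' }
  X → b b b: FIRST = { 'b' }

All alternatives of each non-terminal have pairwise disjoint FIRST sets.

Answer: No FIRST/FIRST conflicts.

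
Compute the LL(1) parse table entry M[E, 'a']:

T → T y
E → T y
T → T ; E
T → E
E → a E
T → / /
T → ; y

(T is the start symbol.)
To find M[E, 'a'], we find productions for E where 'a' is in the predict set (PREDICT(N → α) = (FIRST(α) \ {ε}) ∪ (FOLLOW(N) if α ⇒* ε)).

Relevant sets:
  FIRST(T) = { '/', ';', 'a' }

E → T y: PREDICT = { '/', ';', 'a' }
  'a' is in predict set, so this production goes in M[E, 'a']
E → a E: PREDICT = { 'a' }
  'a' is in predict set, so this production goes in M[E, 'a']

M[E, 'a'] = E → T y, E → a E  (a multiply-defined cell — the grammar is not LL(1))

Answer: E → T y, E → a E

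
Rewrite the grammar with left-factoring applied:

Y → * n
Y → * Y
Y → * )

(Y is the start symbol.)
Y → * Y'
Y' → n
Y' → Y
Y' → )

Left-factoring transforms A → αβ₁ | αβ₂ into A → αA' and A' → β₁ | β₂
(α is the longest common prefix among the alternatives). Repeat until
no nonterminal has two alternatives with a common prefix.

Round 1: Y has alternatives sharing prefix '*'. Introduce Y': Y → * Y'
  Add: Y' → n
  Add: Y' → Y
  Add: Y' → )

No remaining common prefixes — done.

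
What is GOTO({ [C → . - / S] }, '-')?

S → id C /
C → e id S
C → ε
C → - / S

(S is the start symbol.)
GOTO(I, '-') = CLOSURE({ [A → αX.β] : [A → α.Xβ] ∈ I, X = '-' })

Items with dot before '-', with the dot advanced:
  [C → . - / S] → [C → - . / S]
Closure adds nothing (no advanced item has the dot before a non-terminal).

GOTO = { [C → - . / S] }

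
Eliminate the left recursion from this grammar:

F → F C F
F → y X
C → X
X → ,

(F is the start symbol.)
F → y X F'
F' → C F F'
F' → ε
C → X
X → ,

F is directly left-recursive. The standard transformation for
  A → A α₁ | ... | A α_m | β₁ | ... | β_n
is
  A  → β₁ A' | ... | β_n A'
  A' → α₁ A' | ... | α_m A' | ε

F → y X becomes F → y X F'
F → F C F becomes F' → C F F'
Add F' → ε

Productions for other non-terminals are unchanged:
  C → X
  X → ,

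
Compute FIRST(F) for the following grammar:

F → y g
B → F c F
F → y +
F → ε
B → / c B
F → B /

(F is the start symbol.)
{ '/', 'c', 'y', ε }

To compute FIRST(F), examine every production with F on the left-hand side, reading each right-hand side left to right until a non-nullable symbol is reached.

FIRST sets of the other non-terminals involved (by the same procedure, iterated to a fixed point):
  FIRST(B) = { '/', 'c', 'y' }

From F → y g:
  - y is a terminal: add 'y' and stop
From F → y +:
  - y is a terminal: add 'y' and stop
From F → ε:
  - ε-production, so ε ∈ FIRST(F)
From F → B /:
  - B is a non-terminal: add FIRST(B) \ {ε} = { '/', 'c', 'y' }
    B is not nullable, so stop

Collecting: FIRST(F) = { '/', 'c', 'y', ε }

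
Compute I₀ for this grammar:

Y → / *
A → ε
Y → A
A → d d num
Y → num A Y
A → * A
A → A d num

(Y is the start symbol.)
{ [A → . * A], [A → . A d num], [A → . d d num], [A → .], [Y → . / *], [Y → . A], [Y → . num A Y], [Y' → . Y] }

First, augment the grammar with Y' → Y
I₀ = CLOSURE({ [Y' → . Y] }):
  [Y' → . Y] has the dot before Y: add [Y → . / *], [Y → . A], [Y → . num A Y]
  [Y → . A] has the dot before A: add [A → .], [A → . d d num], [A → . * A], [A → . A d num]
No further items can be added.

I₀ = { [A → . * A], [A → . A d num], [A → . d d num], [A → .], [Y → . / *], [Y → . A], [Y → . num A Y], [Y' → . Y] }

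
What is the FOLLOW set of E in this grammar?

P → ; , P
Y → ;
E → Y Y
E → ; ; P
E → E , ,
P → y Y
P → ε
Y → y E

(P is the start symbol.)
{ $, ',', ';', 'y' }

To compute FOLLOW(E), find every occurrence of E on a right-hand side N → α E β: add FIRST(β) \ {ε}, and if β is empty or nullable also add FOLLOW(N). Iterate to a fixed point.

In E → E , ,: E is followed by ',' ',', add FIRST(',' ',') \ {ε} = { ',' }
In Y → y E: E is at the end, add FOLLOW(Y)

The FOLLOW sets referred to above (computed the same way, to a fixed point):
  FOLLOW(Y) = { $, ',', ';', 'y' }

Taking the union: FOLLOW(E) = { $, ',', ';', 'y' }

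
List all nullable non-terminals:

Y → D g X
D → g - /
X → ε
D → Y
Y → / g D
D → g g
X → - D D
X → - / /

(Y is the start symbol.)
{ 'X' }

A non-terminal is nullable if it can derive ε (the empty string): either it has an ε-production, or it has a production whose right-hand side consists entirely of nullable non-terminals.

ε-productions: X → ε
So X is immediately nullable.
No further non-terminal can be added: every production for the remaining non-terminals contains a terminal or a non-nullable non-terminal.
Nullable = { 'X' }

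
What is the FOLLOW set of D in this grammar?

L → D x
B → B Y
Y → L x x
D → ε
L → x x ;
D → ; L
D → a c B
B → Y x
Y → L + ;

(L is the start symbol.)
To compute FOLLOW(D), find every occurrence of D on a right-hand side N → α D β: add FIRST(β) \ {ε}, and if β is empty or nullable also add FOLLOW(N). Iterate to a fixed point.

In L → D x: D is followed by x, add FIRST(x) \ {ε} = { 'x' }

Taking the union: FOLLOW(D) = { 'x' }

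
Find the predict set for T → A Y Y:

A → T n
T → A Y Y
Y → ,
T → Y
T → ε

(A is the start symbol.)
PREDICT(T → A Y Y) = (FIRST(RHS) \ {ε}) ∪ (FOLLOW(T) if ε ∈ FIRST(RHS), i.e. RHS ⇒* ε)
FIRST(A) = { ',', 'n' }
FIRST(A Y Y) = { ',', 'n' }
ε ∉ FIRST(A Y Y), so FOLLOW(T) is not added.
PREDICT(T → A Y Y) = { ',', 'n' }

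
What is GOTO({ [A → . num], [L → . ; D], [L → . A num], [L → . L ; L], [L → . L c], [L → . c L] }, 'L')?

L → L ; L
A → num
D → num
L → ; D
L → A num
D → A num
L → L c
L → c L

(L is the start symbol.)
GOTO(I, 'L') = CLOSURE({ [A → αX.β] : [A → α.Xβ] ∈ I, X = 'L' })

Items with dot before 'L', with the dot advanced:
  [L → . L ; L] → [L → L . ; L]
  [L → . L c] → [L → L . c]
Closure adds nothing (no advanced item has the dot before a non-terminal).

GOTO = { [L → L . ; L], [L → L . c] }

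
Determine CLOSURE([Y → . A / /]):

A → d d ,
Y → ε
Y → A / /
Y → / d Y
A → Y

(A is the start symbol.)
To compute CLOSURE, for each item [A → α.Bβ] where B is a non-terminal, add [B → .γ] for all productions B → γ; repeat for the newly added items until nothing changes.

Start with: [Y → . A / /]
  [Y → . A / /] has the dot before A: add [A → . d d ,], [A → . Y]
  [A → . Y] has the dot before Y: add [Y → .], [Y → . / d Y]
No further items can be added.

CLOSURE = { [A → . Y], [A → . d d ,], [Y → . / d Y], [Y → . A / /], [Y → .] }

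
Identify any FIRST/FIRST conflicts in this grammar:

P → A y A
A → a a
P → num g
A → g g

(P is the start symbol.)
No FIRST/FIRST conflicts.

A FIRST/FIRST conflict occurs when two productions N → α and N → β for the same non-terminal have FIRST(α) ∩ FIRST(β) ≠ ∅ (with ε ∈ FIRST of a nullable right-hand side, so two nullable alternatives also conflict).

FIRST sets of the non-terminals at (or reachable through a nullable prefix from) the front of some alternative:
  FIRST(A) = { 'a', 'g' }

Productions for P:
  P → A y A: FIRST = { 'a', 'g' }
  P → num g: FIRST = { 'num' }
Productions for A:
  A → a a: FIRST = { 'a' }
  A → g g: FIRST = { 'g' }

All alternatives of each non-terminal have pairwise disjoint FIRST sets.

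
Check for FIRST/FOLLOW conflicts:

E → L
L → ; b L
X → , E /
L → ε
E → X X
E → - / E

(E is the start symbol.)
A FIRST/FOLLOW conflict occurs when a non-terminal N has a nullable alternative N → β (β ⇒* ε) and another alternative N → α with FIRST(α) ∩ FOLLOW(N) ≠ ∅: on such a lookahead the parser cannot decide between expanding α and letting N vanish via β.

Nullable non-terminals: E, L.
FIRST sets used below: FIRST(L) = { ';', ε }, FIRST(X) = { ',' }

E: nullable alternative(s) E → L; FOLLOW(E) = { $, '/' }
  E → L: FIRST \ {ε} = { ';' } — this is the only nullable alternative, skip
  E → X X: FIRST \ {ε} = { ',' } — disjoint from FOLLOW(E)
  E → - / E: FIRST \ {ε} = { '-' } — disjoint from FOLLOW(E)

L: nullable alternative(s) L → ε; FOLLOW(L) = { $, '/' }
  L → ; b L: FIRST \ {ε} = { ';' } — disjoint from FOLLOW(L)
  L → ε: FIRST \ {ε} = { } — this is the only nullable alternative, skip

X has no nullable alternative, so no FIRST/FOLLOW check is needed there.

No FIRST/FOLLOW conflicts found.

Answer: No FIRST/FOLLOW conflicts.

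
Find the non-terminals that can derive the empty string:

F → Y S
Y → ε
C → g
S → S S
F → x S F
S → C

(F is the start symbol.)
A non-terminal is nullable if it can derive ε (the empty string): either it has an ε-production, or it has a production whose right-hand side consists entirely of nullable non-terminals.

ε-productions: Y → ε
So Y is immediately nullable.
No further non-terminal can be added: every production for the remaining non-terminals contains a terminal or a non-nullable non-terminal.
Nullable = { 'Y' }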